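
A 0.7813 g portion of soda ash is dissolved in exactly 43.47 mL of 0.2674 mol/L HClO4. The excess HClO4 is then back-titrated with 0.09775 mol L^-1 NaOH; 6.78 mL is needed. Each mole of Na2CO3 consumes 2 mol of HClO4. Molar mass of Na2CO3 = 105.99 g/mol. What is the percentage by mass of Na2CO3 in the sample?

74.3%

Total n(HClO4) added = 0.2674 x 0.04347 = 0.01162 mol.
n(NaOH) used = 0.09775 x 0.006780 = 0.0006627 mol, which equals the excess n(HClO4).
So n(HClO4) consumed by the sample = 0.01162 - 0.0006627 = 0.01096 mol.
n(Na2CO3) = 0.01096 / 2 = 0.005481 mol.
mass Na2CO3 = 0.005481 x 105.99 = 0.5809 g, so %Na2CO3 = 0.5809/0.7813 x 100 = 74.3%.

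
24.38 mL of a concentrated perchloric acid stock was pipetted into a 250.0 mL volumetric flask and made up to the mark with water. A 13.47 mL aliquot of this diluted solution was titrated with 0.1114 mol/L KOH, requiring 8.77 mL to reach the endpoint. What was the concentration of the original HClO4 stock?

n(KOH) = 0.1114 x 0.008770 = 0.0009770 mol.
n(HClO4) in the aliquot = 0.0009770 mol.
[diluted HClO4] = 0.0009770 / 0.01347 = 0.07253 M.
Dilution factor = 250.0/24.38 = 10.25, so [stock] = 0.07253 x 10.25 = 0.744 M.

0.744 M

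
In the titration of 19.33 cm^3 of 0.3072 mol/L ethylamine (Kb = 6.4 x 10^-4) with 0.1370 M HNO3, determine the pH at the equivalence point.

n(C2H5NH2) = 0.3072 x 0.01933 = 0.005938 mol; V(HNO3) at equivalence = 0.005938/0.1370 = 0.04334 L.
At equivalence the base is fully converted to C2H5NH3+; total volume = 0.06267 L, so [C2H5NH3+] = 0.005938/0.06267 = 0.09475 M.
Ka(C2H5NH3+) = Kw/Kb = 1.0e-14 / 6.4 x 10^-4 = 1.56e-11.
[H^+] = sqrt(Ka x [C2H5NH3+]) = sqrt(1.56e-11 x 0.09475) = 1.22e-6 M.
pH = -log(1.22e-6) = 5.91.

5.91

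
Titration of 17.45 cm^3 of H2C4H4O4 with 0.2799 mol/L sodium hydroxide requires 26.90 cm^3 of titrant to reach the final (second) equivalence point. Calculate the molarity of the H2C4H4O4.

n(NaOH) = 0.2799 x 0.02690 = 0.007529 mol.
At the final (second) equivalence point, 2 mol OH^- react per mol H2C4H4O4, so n(H2C4H4O4) = 0.007529 / 2 = 0.003765 mol.
[H2C4H4O4] = 0.003765 / 0.01745 L = 0.216 M.

0.216 M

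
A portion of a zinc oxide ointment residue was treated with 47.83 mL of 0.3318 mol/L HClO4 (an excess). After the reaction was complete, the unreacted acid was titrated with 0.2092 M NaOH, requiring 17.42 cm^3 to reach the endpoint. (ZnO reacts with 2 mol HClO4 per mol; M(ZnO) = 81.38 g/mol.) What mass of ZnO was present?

0.497 g

Total n(HClO4) added = 0.3318 x 0.04783 = 0.01587 mol.
n(NaOH) used = 0.2092 x 0.01742 = 0.003644 mol, which equals the excess n(HClO4).
So n(HClO4) consumed by the sample = 0.01587 - 0.003644 = 0.01223 mol.
n(ZnO) = 0.01223 / 2 = 0.006113 mol.
mass = 0.006113 mol x 81.38 g/mol = 0.497 g.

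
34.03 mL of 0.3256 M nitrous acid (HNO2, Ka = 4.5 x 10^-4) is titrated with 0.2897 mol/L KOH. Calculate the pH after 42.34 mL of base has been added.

n(acid) = 0.3256 x 0.03403 = 0.01108 mol; n(KOH) added = 0.2897 x 0.04234 = 0.01227 mol.
Base is in excess by 0.01227 - 0.01108 = 0.001186 mol in a total volume of 0.07637 L.
[OH^-] = 0.001186/0.07637 = 0.01553 M, so pOH = 1.81 and pH = 14.00 - 1.81 = 12.19.

12.19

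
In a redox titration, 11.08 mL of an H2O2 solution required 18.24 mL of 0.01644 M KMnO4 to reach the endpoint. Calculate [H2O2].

0.0677 M

n(KMnO4) = 0.01644 x 0.01824 = 0.0002999 mol.
From the balanced equation, 2 mol KMnO4 reacts with 5 mol H2O2, so n(H2O2) = 0.0002999 x 5/2 = 0.0007497 mol.
[H2O2] = 0.0007497 / 0.01108 L = 0.0677 M.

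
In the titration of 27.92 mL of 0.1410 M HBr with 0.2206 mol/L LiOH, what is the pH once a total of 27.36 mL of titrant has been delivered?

n(acid) = 0.1410 x 0.02792 = 0.003937 mol; n(LiOH) added = 0.2206 x 0.02736 = 0.006036 mol.
Base is in excess by 0.006036 - 0.003937 = 0.002099 mol in a total volume of 0.05528 L.
[OH^-] = 0.002099/0.05528 = 0.03797 M, so pOH = 1.42 and pH = 14.00 - 1.42 = 12.58.

12.58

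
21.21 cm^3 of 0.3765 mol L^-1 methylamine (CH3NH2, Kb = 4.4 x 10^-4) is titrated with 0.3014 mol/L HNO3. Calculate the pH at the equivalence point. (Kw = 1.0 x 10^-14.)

5.71

n(CH3NH2) = 0.3765 x 0.02121 = 0.007986 mol; V(HNO3) at equivalence = 0.007986/0.3014 = 0.02649 L.
At equivalence the base is fully converted to CH3NH3+; total volume = 0.04770 L, so [CH3NH3+] = 0.007986/0.04770 = 0.1674 M.
Ka(CH3NH3+) = Kw/Kb = 1.0e-14 / 4.4 x 10^-4 = 2.27e-11.
[H^+] = sqrt(Ka x [CH3NH3+]) = sqrt(2.27e-11 x 0.1674) = 1.95e-6 M.
pH = -log(1.95e-6) = 5.71.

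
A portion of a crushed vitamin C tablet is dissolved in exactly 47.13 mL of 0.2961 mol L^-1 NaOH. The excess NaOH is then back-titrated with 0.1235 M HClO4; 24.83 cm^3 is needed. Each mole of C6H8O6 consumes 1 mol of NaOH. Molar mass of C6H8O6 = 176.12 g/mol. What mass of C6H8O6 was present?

Total n(NaOH) added = 0.2961 x 0.04713 = 0.01396 mol.
n(HClO4) used = 0.1235 x 0.02483 = 0.003067 mol, which equals the excess n(NaOH).
So n(NaOH) consumed by the sample = 0.01396 - 0.003067 = 0.01089 mol.
n(C6H8O6) = 0.01089 / 1 = 0.01089 mol.
mass = 0.01089 mol x 176.12 g/mol = 1.92 g.

1.92 g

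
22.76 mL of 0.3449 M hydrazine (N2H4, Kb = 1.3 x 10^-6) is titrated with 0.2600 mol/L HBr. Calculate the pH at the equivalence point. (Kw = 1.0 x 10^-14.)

4.47

n(N2H4) = 0.3449 x 0.02276 = 0.007850 mol; V(HBr) at equivalence = 0.007850/0.2600 = 0.03019 L.
At equivalence the base is fully converted to N2H5+; total volume = 0.05295 L, so [N2H5+] = 0.007850/0.05295 = 0.1482 M.
Ka(N2H5+) = Kw/Kb = 1.0e-14 / 1.3 x 10^-6 = 7.69e-9.
[H^+] = sqrt(Ka x [N2H5+]) = sqrt(7.69e-9 x 0.1482) = 3.38e-5 M.
pH = -log(3.38e-5) = 4.47.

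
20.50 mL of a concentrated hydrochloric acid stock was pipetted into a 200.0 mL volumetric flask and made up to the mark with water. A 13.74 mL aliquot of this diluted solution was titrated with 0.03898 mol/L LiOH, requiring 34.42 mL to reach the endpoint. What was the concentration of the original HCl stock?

0.953 M

n(LiOH) = 0.03898 x 0.03442 = 0.001342 mol.
n(HCl) in the aliquot = 0.001342 mol.
[diluted HCl] = 0.001342 / 0.01374 = 0.09765 M.
Dilution factor = 200.0/20.50 = 9.756, so [stock] = 0.09765 x 9.756 = 0.953 M.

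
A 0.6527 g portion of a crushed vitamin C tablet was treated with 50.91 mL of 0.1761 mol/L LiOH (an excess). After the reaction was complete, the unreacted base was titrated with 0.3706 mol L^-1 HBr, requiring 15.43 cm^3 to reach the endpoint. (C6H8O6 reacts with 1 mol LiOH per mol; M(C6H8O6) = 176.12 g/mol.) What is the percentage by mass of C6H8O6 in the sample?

87.6%

Total n(LiOH) added = 0.1761 x 0.05091 = 0.008965 mol.
n(HBr) used = 0.3706 x 0.01543 = 0.005718 mol, which equals the excess n(LiOH).
So n(LiOH) consumed by the sample = 0.008965 - 0.005718 = 0.003247 mol.
n(C6H8O6) = 0.003247 / 1 = 0.003247 mol.
mass C6H8O6 = 0.003247 x 176.12 = 0.5718 g, so %C6H8O6 = 0.5718/0.6527 x 100 = 87.6%.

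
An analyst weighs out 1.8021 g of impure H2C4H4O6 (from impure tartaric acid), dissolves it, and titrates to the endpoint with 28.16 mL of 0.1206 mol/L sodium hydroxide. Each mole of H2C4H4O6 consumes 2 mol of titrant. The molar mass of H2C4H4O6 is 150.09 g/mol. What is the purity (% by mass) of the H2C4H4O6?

14.1%

n(NaOH) = 0.1206 x 0.02816 = 0.003396 mol.
n(H2C4H4O6) = 0.003396 / 2 = 0.001698 mol.
mass of H2C4H4O6 = 0.001698 x 150.09 = 0.2549 g.
% purity = 0.2549 / 1.8021 x 100 = 14.1%.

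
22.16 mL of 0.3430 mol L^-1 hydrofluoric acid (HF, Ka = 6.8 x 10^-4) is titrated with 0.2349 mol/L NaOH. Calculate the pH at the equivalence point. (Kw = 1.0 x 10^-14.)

8.16

n(HF) = 0.3430 x 0.02216 = 0.007601 mol; V(NaOH) at equivalence = 0.007601/0.2349 = 0.03236 L.
At equivalence all the acid is converted to F-; total volume = 0.02216 + 0.03236 = 0.05452 L, so [F-] = 0.007601/0.05452 = 0.1394 M.
Kb = Kw/Ka = 1.0e-14 / 6.8 x 10^-4 = 1.47e-11.
[OH^-] = sqrt(Kb x [F-]) = sqrt(1.47e-11 x 0.1394) = 1.43e-6 M.
pOH = 5.84, so pH = 14.00 - 5.84 = 8.16.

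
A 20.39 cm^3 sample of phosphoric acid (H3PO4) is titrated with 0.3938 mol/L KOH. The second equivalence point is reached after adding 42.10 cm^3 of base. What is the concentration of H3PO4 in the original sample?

0.407 M

n(KOH) = 0.3938 x 0.04210 = 0.01658 mol.
At the second equivalence point, 2 mol OH^- react per mol H3PO4, so n(H3PO4) = 0.01658 / 2 = 0.008289 mol.
[H3PO4] = 0.008289 / 0.02039 L = 0.407 M.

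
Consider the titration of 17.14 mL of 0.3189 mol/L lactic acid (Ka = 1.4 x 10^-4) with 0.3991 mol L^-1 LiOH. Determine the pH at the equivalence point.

n(HC3H5O3) = 0.3189 x 0.01714 = 0.005466 mol; V(LiOH) at equivalence = 0.005466/0.3991 = 0.01370 L.
At equivalence all the acid is converted to C3H5O3-; total volume = 0.01714 + 0.01370 = 0.03084 L, so [C3H5O3-] = 0.005466/0.03084 = 0.1773 M.
Kb = Kw/Ka = 1.0e-14 / 1.4 x 10^-4 = 7.14e-11.
[OH^-] = sqrt(Kb x [C3H5O3-]) = sqrt(7.14e-11 x 0.1773) = 3.56e-6 M.
pOH = 5.45, so pH = 14.00 - 5.45 = 8.55.

8.55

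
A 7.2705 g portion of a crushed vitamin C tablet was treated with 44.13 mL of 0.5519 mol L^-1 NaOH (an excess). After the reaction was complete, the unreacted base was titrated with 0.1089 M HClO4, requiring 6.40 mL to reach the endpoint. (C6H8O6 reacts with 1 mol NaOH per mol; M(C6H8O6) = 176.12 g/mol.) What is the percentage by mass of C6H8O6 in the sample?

Total n(NaOH) added = 0.5519 x 0.04413 = 0.02436 mol.
n(HClO4) used = 0.1089 x 0.006400 = 0.0006970 mol, which equals the excess n(NaOH).
So n(NaOH) consumed by the sample = 0.02436 - 0.0006970 = 0.02366 mol.
n(C6H8O6) = 0.02366 / 1 = 0.02366 mol.
mass C6H8O6 = 0.02366 x 176.12 = 4.167 g, so %C6H8O6 = 4.167/7.2705 x 100 = 57.3%.

57.3%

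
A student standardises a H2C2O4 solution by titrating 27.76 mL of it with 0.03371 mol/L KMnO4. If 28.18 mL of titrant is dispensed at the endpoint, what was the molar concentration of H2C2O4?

n(KMnO4) = 0.03371 x 0.02818 = 0.0009499 mol.
From the balanced equation, 2 mol KMnO4 reacts with 5 mol H2C2O4, so n(H2C2O4) = 0.0009499 x 5/2 = 0.002375 mol.
[H2C2O4] = 0.002375 / 0.02776 L = 0.0856 M.

0.0856 M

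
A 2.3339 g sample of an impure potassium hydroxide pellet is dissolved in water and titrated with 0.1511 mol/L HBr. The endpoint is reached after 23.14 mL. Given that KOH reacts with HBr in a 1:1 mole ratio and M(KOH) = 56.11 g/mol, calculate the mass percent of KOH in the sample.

8.41%

n(HBr) = 0.1511 x 0.02314 = 0.003496 mol.
n(KOH) = 0.003496 / 1 = 0.003496 mol.
mass of KOH = 0.003496 x 56.11 = 0.1962 g.
% purity = 0.1962 / 2.3339 x 100 = 8.41%.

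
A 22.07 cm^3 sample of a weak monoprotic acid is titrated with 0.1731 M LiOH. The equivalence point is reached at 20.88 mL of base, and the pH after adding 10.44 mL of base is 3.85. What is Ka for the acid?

10.44 mL is half of the equivalence volume, so this is the half-equivalence point where [HA] = [A^-].
At half-equivalence pH = pKa, so pKa = 3.85.
Ka = 10^(-3.85) = 1.4 x 10^-4.

1.4 x 10^-4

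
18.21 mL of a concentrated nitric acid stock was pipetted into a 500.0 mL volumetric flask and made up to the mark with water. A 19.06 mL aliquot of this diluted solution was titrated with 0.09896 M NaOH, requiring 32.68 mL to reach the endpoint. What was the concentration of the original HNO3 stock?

n(NaOH) = 0.09896 x 0.03268 = 0.003234 mol.
n(HNO3) in the aliquot = 0.003234 mol.
[diluted HNO3] = 0.003234 / 0.01906 = 0.1697 M.
Dilution factor = 500.0/18.21 = 27.46, so [stock] = 0.1697 x 27.46 = 4.66 M.

4.66 M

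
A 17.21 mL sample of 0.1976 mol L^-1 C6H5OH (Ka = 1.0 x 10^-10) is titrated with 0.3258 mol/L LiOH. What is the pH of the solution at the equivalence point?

11.54

n(C6H5OH) = 0.1976 x 0.01721 = 0.003401 mol; V(LiOH) at equivalence = 0.003401/0.3258 = 0.01044 L.
At equivalence all the acid is converted to C6H5O-; total volume = 0.01721 + 0.01044 = 0.02765 L, so [C6H5O-] = 0.003401/0.02765 = 0.1230 M.
Kb = Kw/Ka = 1.0e-14 / 1.0 x 10^-10 = 0.000100.
[OH^-] = sqrt(Kb x [C6H5O-]) = sqrt(0.000100 x 0.1230) = 0.00351 M.
pOH = 2.46, so pH = 14.00 - 2.46 = 11.54.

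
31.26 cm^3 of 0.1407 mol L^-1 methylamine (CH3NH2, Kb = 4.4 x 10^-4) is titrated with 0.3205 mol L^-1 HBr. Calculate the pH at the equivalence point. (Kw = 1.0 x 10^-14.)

5.83

n(CH3NH2) = 0.1407 x 0.03126 = 0.004398 mol; V(HBr) at equivalence = 0.004398/0.3205 = 0.01372 L.
At equivalence the base is fully converted to CH3NH3+; total volume = 0.04498 L, so [CH3NH3+] = 0.004398/0.04498 = 0.09778 M.
Ka(CH3NH3+) = Kw/Kb = 1.0e-14 / 4.4 x 10^-4 = 2.27e-11.
[H^+] = sqrt(Ka x [CH3NH3+]) = sqrt(2.27e-11 x 0.09778) = 1.49e-6 M.
pH = -log(1.49e-6) = 5.83.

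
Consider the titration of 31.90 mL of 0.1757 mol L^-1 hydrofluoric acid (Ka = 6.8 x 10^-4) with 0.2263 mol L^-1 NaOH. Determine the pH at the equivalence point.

n(HF) = 0.1757 x 0.03190 = 0.005605 mol; V(NaOH) at equivalence = 0.005605/0.2263 = 0.02477 L.
At equivalence all the acid is converted to F-; total volume = 0.03190 + 0.02477 = 0.05667 L, so [F-] = 0.005605/0.05667 = 0.09891 M.
Kb = Kw/Ka = 1.0e-14 / 6.8 x 10^-4 = 1.47e-11.
[OH^-] = sqrt(Kb x [F-]) = sqrt(1.47e-11 x 0.09891) = 1.21e-6 M.
pOH = 5.92, so pH = 14.00 - 5.92 = 8.08.

8.08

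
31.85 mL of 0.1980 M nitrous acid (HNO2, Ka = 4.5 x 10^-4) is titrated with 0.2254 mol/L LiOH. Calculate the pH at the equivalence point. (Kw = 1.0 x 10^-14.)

n(HNO2) = 0.1980 x 0.03185 = 0.006306 mol; V(LiOH) at equivalence = 0.006306/0.2254 = 0.02798 L.
At equivalence all the acid is converted to NO2-; total volume = 0.03185 + 0.02798 = 0.05983 L, so [NO2-] = 0.006306/0.05983 = 0.1054 M.
Kb = Kw/Ka = 1.0e-14 / 4.5 x 10^-4 = 2.22e-11.
[OH^-] = sqrt(Kb x [NO2-]) = sqrt(2.22e-11 x 0.1054) = 1.53e-6 M.
pOH = 5.82, so pH = 14.00 - 5.82 = 8.18.

8.18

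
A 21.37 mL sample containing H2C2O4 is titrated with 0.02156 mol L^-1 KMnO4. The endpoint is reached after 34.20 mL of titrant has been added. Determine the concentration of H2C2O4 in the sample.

n(KMnO4) = 0.02156 x 0.03420 = 0.0007374 mol.
From the balanced equation, 2 mol KMnO4 reacts with 5 mol H2C2O4, so n(H2C2O4) = 0.0007374 x 5/2 = 0.001843 mol.
[H2C2O4] = 0.001843 / 0.02137 L = 0.0863 M.

0.0863 M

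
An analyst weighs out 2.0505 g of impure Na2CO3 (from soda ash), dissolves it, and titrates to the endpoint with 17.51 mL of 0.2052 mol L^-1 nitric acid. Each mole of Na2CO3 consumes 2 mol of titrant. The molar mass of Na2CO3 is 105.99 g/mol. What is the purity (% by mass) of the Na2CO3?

9.29%

n(HNO3) = 0.2052 x 0.01751 = 0.003593 mol.
n(Na2CO3) = 0.003593 / 2 = 0.001797 mol.
mass of Na2CO3 = 0.001797 x 105.99 = 0.1904 g.
% purity = 0.1904 / 2.0505 x 100 = 9.29%.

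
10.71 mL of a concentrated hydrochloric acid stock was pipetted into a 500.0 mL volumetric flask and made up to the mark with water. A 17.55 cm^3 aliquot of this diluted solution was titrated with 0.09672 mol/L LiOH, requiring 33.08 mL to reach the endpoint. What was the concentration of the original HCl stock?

8.51 M

n(LiOH) = 0.09672 x 0.03308 = 0.003199 mol.
n(HCl) in the aliquot = 0.003199 mol.
[diluted HCl] = 0.003199 / 0.01755 = 0.1823 M.
Dilution factor = 500.0/10.71 = 46.69, so [stock] = 0.1823 x 46.69 = 8.51 M.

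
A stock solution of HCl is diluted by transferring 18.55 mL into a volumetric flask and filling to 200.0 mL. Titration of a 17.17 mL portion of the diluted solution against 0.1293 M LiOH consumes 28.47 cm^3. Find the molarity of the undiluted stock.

2.31 M

n(LiOH) = 0.1293 x 0.02847 = 0.003681 mol.
n(HCl) in the aliquot = 0.003681 mol.
[diluted HCl] = 0.003681 / 0.01717 = 0.2144 M.
Dilution factor = 200.0/18.55 = 10.78, so [stock] = 0.2144 x 10.78 = 2.31 M.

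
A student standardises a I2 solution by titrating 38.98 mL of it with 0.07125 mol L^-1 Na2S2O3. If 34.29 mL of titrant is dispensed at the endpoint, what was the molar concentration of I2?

0.0313 M

n(Na2S2O3) = 0.07125 x 0.03429 = 0.002443 mol.
From the balanced equation, 2 mol Na2S2O3 reacts with 1 mol I2, so n(I2) = 0.002443 x 1/2 = 0.001222 mol.
[I2] = 0.001222 / 0.03898 L = 0.0313 M.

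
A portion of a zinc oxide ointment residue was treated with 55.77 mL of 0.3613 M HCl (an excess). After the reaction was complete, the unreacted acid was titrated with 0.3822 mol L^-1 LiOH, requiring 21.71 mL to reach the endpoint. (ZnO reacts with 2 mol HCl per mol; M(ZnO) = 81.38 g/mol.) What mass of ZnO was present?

0.482 g

Total n(HCl) added = 0.3613 x 0.05577 = 0.02015 mol.
n(LiOH) used = 0.3822 x 0.02171 = 0.008298 mol, which equals the excess n(HCl).
So n(HCl) consumed by the sample = 0.02015 - 0.008298 = 0.01185 mol.
n(ZnO) = 0.01185 / 2 = 0.005926 mol.
mass = 0.005926 mol x 81.38 g/mol = 0.482 g.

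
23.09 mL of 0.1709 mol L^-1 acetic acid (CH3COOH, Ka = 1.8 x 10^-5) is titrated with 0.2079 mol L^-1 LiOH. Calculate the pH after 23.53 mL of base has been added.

12.31

n(acid) = 0.1709 x 0.02309 = 0.003946 mol; n(LiOH) added = 0.2079 x 0.02353 = 0.004892 mol.
Base is in excess by 0.004892 - 0.003946 = 0.0009458 mol in a total volume of 0.04662 L.
[OH^-] = 0.0009458/0.04662 = 0.02029 M, so pOH = 1.69 and pH = 14.00 - 1.69 = 12.31.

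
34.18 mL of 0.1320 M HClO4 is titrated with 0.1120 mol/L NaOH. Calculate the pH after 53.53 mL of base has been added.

n(acid) = 0.1320 x 0.03418 = 0.004512 mol; n(NaOH) added = 0.1120 x 0.05353 = 0.005995 mol.
Base is in excess by 0.005995 - 0.004512 = 0.001484 mol in a total volume of 0.08771 L.
[OH^-] = 0.001484/0.08771 = 0.01691 M, so pOH = 1.77 and pH = 14.00 - 1.77 = 12.23.

12.23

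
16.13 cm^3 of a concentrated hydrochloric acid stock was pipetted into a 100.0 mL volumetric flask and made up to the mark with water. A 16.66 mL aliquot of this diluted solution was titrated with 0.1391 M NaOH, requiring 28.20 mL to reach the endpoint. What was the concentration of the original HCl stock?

1.46 M

n(NaOH) = 0.1391 x 0.02820 = 0.003923 mol.
n(HCl) in the aliquot = 0.003923 mol.
[diluted HCl] = 0.003923 / 0.01666 = 0.2355 M.
Dilution factor = 100.0/16.13 = 6.200, so [stock] = 0.2355 x 6.200 = 1.46 M.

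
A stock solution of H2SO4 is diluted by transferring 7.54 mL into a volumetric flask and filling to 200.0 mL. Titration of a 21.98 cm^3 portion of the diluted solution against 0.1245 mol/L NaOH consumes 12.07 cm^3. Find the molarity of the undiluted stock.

0.907 M

n(NaOH) = 0.1245 x 0.01207 = 0.001503 mol.
n(H2SO4) in the aliquot = 0.001503 x 1/2 = 0.0007514 mol.
[diluted H2SO4] = 0.0007514 / 0.02198 = 0.03418 M.
Dilution factor = 200.0/7.540 = 26.53, so [stock] = 0.03418 x 26.53 = 0.907 M.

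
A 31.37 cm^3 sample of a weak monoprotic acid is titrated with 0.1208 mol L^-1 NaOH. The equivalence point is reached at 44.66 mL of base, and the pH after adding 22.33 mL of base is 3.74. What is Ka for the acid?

22.33 mL is half of the equivalence volume, so this is the half-equivalence point where [HA] = [A^-].
At half-equivalence pH = pKa, so pKa = 3.74.
Ka = 10^(-3.74) = 1.8 x 10^-4.

1.8 x 10^-4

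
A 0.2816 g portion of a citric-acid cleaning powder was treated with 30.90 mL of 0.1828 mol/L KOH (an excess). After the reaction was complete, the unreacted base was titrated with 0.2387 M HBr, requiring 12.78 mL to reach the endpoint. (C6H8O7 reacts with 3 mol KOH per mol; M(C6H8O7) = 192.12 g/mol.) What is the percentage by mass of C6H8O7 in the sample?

59.1%

Total n(KOH) added = 0.1828 x 0.03090 = 0.005649 mol.
n(HBr) used = 0.2387 x 0.01278 = 0.003051 mol, which equals the excess n(KOH).
So n(KOH) consumed by the sample = 0.005649 - 0.003051 = 0.002598 mol.
n(C6H8O7) = 0.002598 / 3 = 0.0008660 mol.
mass C6H8O7 = 0.0008660 x 192.12 = 0.1664 g, so %C6H8O7 = 0.1664/0.2816 x 100 = 59.1%.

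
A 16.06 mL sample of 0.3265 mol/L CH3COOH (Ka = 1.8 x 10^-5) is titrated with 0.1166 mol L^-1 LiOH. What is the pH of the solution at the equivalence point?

n(CH3COOH) = 0.3265 x 0.01606 = 0.005244 mol; V(LiOH) at equivalence = 0.005244/0.1166 = 0.04497 L.
At equivalence all the acid is converted to CH3COO-; total volume = 0.01606 + 0.04497 = 0.06103 L, so [CH3COO-] = 0.005244/0.06103 = 0.08592 M.
Kb = Kw/Ka = 1.0e-14 / 1.8 x 10^-5 = 5.56e-10.
[OH^-] = sqrt(Kb x [CH3COO-]) = sqrt(5.56e-10 x 0.08592) = 6.91e-6 M.
pOH = 5.16, so pH = 14.00 - 5.16 = 8.84.

8.84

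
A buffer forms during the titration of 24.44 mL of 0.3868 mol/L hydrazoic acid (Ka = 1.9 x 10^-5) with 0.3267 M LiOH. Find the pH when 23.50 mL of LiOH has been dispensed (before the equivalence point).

5.36

Initial n(HN3) = 0.3868 x 0.02444 = 0.009453 mol.
n(LiOH) added = 0.3267 x 0.02350 = 0.007677 mol, converting that many moles of HN3 to N3-.
Remaining n(HN3) = 0.001776 mol; n(N3-) = 0.007677 mol.
By Henderson-Hasselbalch, pH = pKa + log([A^-]/[HA]) = 4.72 + log(0.007677/0.001776) = 4.72 + (+0.64) = 5.36.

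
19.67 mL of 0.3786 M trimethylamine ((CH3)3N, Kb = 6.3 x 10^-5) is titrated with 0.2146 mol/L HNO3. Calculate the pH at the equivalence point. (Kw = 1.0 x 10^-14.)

n((CH3)3N) = 0.3786 x 0.01967 = 0.007447 mol; V(HNO3) at equivalence = 0.007447/0.2146 = 0.03470 L.
At equivalence the base is fully converted to (CH3)3NH+; total volume = 0.05437 L, so [(CH3)3NH+] = 0.007447/0.05437 = 0.1370 M.
Ka((CH3)3NH+) = Kw/Kb = 1.0e-14 / 6.3 x 10^-5 = 1.59e-10.
[H^+] = sqrt(Ka x [(CH3)3NH+]) = sqrt(1.59e-10 x 0.1370) = 4.66e-6 M.
pH = -log(4.66e-6) = 5.33.

5.33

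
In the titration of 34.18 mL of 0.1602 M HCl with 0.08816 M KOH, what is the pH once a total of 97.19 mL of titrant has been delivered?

n(acid) = 0.1602 x 0.03418 = 0.005476 mol; n(KOH) added = 0.08816 x 0.09719 = 0.008568 mol.
Base is in excess by 0.008568 - 0.005476 = 0.003093 mol in a total volume of 0.1314 L.
[OH^-] = 0.003093/0.1314 = 0.02354 M, so pOH = 1.63 and pH = 14.00 - 1.63 = 12.37.

12.37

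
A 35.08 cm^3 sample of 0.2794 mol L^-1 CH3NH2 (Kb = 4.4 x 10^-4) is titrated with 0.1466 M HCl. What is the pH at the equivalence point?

n(CH3NH2) = 0.2794 x 0.03508 = 0.009801 mol; V(HCl) at equivalence = 0.009801/0.1466 = 0.06686 L.
At equivalence the base is fully converted to CH3NH3+; total volume = 0.1019 L, so [CH3NH3+] = 0.009801/0.1019 = 0.09615 M.
Ka(CH3NH3+) = Kw/Kb = 1.0e-14 / 4.4 x 10^-4 = 2.27e-11.
[H^+] = sqrt(Ka x [CH3NH3+]) = sqrt(2.27e-11 x 0.09615) = 1.48e-6 M.
pH = -log(1.48e-6) = 5.83.

5.83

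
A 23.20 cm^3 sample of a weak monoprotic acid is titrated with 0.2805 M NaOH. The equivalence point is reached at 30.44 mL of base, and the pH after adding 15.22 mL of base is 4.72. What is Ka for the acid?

1.9 x 10^-5

15.22 mL is half of the equivalence volume, so this is the half-equivalence point where [HA] = [A^-].
At half-equivalence pH = pKa, so pKa = 4.72.
Ka = 10^(-4.72) = 1.9 x 10^-5.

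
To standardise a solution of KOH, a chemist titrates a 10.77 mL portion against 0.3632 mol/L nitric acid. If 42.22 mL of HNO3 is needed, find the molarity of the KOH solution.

1.42 M

n(HNO3) delivered = 0.3632 x 0.04222 = 0.01533 mol.
For a 1:1 reaction, n(KOH) = 0.01533 mol.
[KOH] = 0.01533 mol / 0.01077 L = 1.42 M.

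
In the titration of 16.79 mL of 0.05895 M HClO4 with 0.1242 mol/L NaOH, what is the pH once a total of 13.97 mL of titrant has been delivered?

12.38

n(acid) = 0.05895 x 0.01679 = 0.0009898 mol; n(NaOH) added = 0.1242 x 0.01397 = 0.001735 mol.
Base is in excess by 0.001735 - 0.0009898 = 0.0007453 mol in a total volume of 0.03076 L.
[OH^-] = 0.0007453/0.03076 = 0.02423 M, so pOH = 1.62 and pH = 14.00 - 1.62 = 12.38.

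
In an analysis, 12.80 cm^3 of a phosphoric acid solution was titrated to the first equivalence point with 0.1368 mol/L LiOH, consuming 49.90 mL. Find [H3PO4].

0.533 M

n(LiOH) = 0.1368 x 0.04990 = 0.006826 mol.
At the first equivalence point, 1 mol OH^- react per mol H3PO4, so n(H3PO4) = 0.006826 / 1 = 0.006826 mol.
[H3PO4] = 0.006826 / 0.01280 L = 0.533 M.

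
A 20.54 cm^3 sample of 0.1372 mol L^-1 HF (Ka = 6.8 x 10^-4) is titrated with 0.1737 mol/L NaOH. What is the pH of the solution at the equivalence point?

8.03

n(HF) = 0.1372 x 0.02054 = 0.002818 mol; V(NaOH) at equivalence = 0.002818/0.1737 = 0.01622 L.
At equivalence all the acid is converted to F-; total volume = 0.02054 + 0.01622 = 0.03676 L, so [F-] = 0.002818/0.03676 = 0.07665 M.
Kb = Kw/Ka = 1.0e-14 / 6.8 x 10^-4 = 1.47e-11.
[OH^-] = sqrt(Kb x [F-]) = sqrt(1.47e-11 x 0.07665) = 1.06e-6 M.
pOH = 5.97, so pH = 14.00 - 5.97 = 8.03.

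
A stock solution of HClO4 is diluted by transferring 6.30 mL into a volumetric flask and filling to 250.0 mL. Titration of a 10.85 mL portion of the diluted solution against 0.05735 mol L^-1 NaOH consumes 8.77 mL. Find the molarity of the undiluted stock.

n(NaOH) = 0.05735 x 0.008770 = 0.0005030 mol.
n(HClO4) in the aliquot = 0.0005030 mol.
[diluted HClO4] = 0.0005030 / 0.01085 = 0.04636 M.
Dilution factor = 250.0/6.300 = 39.68, so [stock] = 0.04636 x 39.68 = 1.84 M.

1.84 M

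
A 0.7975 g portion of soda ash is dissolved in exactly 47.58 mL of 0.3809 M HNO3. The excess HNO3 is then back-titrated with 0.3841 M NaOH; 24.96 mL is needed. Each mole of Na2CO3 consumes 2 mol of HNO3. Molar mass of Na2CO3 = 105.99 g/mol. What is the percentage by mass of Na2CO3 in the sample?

Total n(HNO3) added = 0.3809 x 0.04758 = 0.01812 mol.
n(NaOH) used = 0.3841 x 0.02496 = 0.009587 mol, which equals the excess n(HNO3).
So n(HNO3) consumed by the sample = 0.01812 - 0.009587 = 0.008536 mol.
n(Na2CO3) = 0.008536 / 2 = 0.004268 mol.
mass Na2CO3 = 0.004268 x 105.99 = 0.4524 g, so %Na2CO3 = 0.4524/0.7975 x 100 = 56.7%.

56.7%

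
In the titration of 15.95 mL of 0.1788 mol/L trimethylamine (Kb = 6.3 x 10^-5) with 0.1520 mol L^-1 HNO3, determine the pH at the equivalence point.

5.44

n((CH3)3N) = 0.1788 x 0.01595 = 0.002852 mol; V(HNO3) at equivalence = 0.002852/0.1520 = 0.01876 L.
At equivalence the base is fully converted to (CH3)3NH+; total volume = 0.03471 L, so [(CH3)3NH+] = 0.002852/0.03471 = 0.08216 M.
Ka((CH3)3NH+) = Kw/Kb = 1.0e-14 / 6.3 x 10^-5 = 1.59e-10.
[H^+] = sqrt(Ka x [(CH3)3NH+]) = sqrt(1.59e-10 x 0.08216) = 3.61e-6 M.
pH = -log(3.61e-6) = 5.44.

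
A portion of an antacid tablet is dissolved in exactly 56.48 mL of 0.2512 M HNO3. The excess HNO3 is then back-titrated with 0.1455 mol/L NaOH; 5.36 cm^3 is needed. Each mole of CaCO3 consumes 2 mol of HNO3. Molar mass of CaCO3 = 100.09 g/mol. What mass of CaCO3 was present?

Total n(HNO3) added = 0.2512 x 0.05648 = 0.01419 mol.
n(NaOH) used = 0.1455 x 0.005360 = 0.0007799 mol, which equals the excess n(HNO3).
So n(HNO3) consumed by the sample = 0.01419 - 0.0007799 = 0.01341 mol.
n(CaCO3) = 0.01341 / 2 = 0.006704 mol.
mass = 0.006704 mol x 100.09 g/mol = 0.671 g.

0.671 g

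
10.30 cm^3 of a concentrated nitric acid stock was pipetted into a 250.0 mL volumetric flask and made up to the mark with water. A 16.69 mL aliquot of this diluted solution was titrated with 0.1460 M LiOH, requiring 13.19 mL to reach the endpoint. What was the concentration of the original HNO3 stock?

n(LiOH) = 0.1460 x 0.01319 = 0.001926 mol.
n(HNO3) in the aliquot = 0.001926 mol.
[diluted HNO3] = 0.001926 / 0.01669 = 0.1154 M.
Dilution factor = 250.0/10.30 = 24.27, so [stock] = 0.1154 x 24.27 = 2.80 M.

2.80 M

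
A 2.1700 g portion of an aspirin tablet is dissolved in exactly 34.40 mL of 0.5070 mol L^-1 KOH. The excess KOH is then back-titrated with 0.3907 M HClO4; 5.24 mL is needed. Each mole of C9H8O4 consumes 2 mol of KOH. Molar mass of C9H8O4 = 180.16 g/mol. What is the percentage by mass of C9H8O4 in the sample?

63.9%

Total n(KOH) added = 0.5070 x 0.03440 = 0.01744 mol.
n(HClO4) used = 0.3907 x 0.005240 = 0.002047 mol, which equals the excess n(KOH).
So n(KOH) consumed by the sample = 0.01744 - 0.002047 = 0.01539 mol.
n(C9H8O4) = 0.01539 / 2 = 0.007697 mol.
mass C9H8O4 = 0.007697 x 180.16 = 1.387 g, so %C9H8O4 = 1.387/2.1700 x 100 = 63.9%.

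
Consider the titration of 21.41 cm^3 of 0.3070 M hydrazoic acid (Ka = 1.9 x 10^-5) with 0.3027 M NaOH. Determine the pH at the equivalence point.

n(HN3) = 0.3070 x 0.02141 = 0.006573 mol; V(NaOH) at equivalence = 0.006573/0.3027 = 0.02171 L.
At equivalence all the acid is converted to N3-; total volume = 0.02141 + 0.02171 = 0.04312 L, so [N3-] = 0.006573/0.04312 = 0.1524 M.
Kb = Kw/Ka = 1.0e-14 / 1.9 x 10^-5 = 5.26e-10.
[OH^-] = sqrt(Kb x [N3-]) = sqrt(5.26e-10 x 0.1524) = 8.96e-6 M.
pOH = 5.05, so pH = 14.00 - 5.05 = 8.95.

8.95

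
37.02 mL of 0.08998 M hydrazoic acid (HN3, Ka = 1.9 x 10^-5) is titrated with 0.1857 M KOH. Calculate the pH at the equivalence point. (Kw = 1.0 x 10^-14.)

n(HN3) = 0.08998 x 0.03702 = 0.003331 mol; V(KOH) at equivalence = 0.003331/0.1857 = 0.01794 L.
At equivalence all the acid is converted to N3-; total volume = 0.03702 + 0.01794 = 0.05496 L, so [N3-] = 0.003331/0.05496 = 0.06061 M.
Kb = Kw/Ka = 1.0e-14 / 1.9 x 10^-5 = 5.26e-10.
[OH^-] = sqrt(Kb x [N3-]) = sqrt(5.26e-10 x 0.06061) = 5.65e-6 M.
pOH = 5.25, so pH = 14.00 - 5.25 = 8.75.

8.75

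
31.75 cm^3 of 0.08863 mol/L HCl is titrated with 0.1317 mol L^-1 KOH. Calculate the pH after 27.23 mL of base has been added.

12.12

n(acid) = 0.08863 x 0.03175 = 0.002814 mol; n(KOH) added = 0.1317 x 0.02723 = 0.003586 mol.
Base is in excess by 0.003586 - 0.002814 = 0.0007722 mol in a total volume of 0.05898 L.
[OH^-] = 0.0007722/0.05898 = 0.01309 M, so pOH = 1.88 and pH = 14.00 - 1.88 = 12.12.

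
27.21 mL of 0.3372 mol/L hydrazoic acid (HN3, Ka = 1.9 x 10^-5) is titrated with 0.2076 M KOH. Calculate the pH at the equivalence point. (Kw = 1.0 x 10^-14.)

n(HN3) = 0.3372 x 0.02721 = 0.009175 mol; V(KOH) at equivalence = 0.009175/0.2076 = 0.04420 L.
At equivalence all the acid is converted to N3-; total volume = 0.02721 + 0.04420 = 0.07141 L, so [N3-] = 0.009175/0.07141 = 0.1285 M.
Kb = Kw/Ka = 1.0e-14 / 1.9 x 10^-5 = 5.26e-10.
[OH^-] = sqrt(Kb x [N3-]) = sqrt(5.26e-10 x 0.1285) = 8.22e-6 M.
pOH = 5.08, so pH = 14.00 - 5.08 = 8.92.

8.92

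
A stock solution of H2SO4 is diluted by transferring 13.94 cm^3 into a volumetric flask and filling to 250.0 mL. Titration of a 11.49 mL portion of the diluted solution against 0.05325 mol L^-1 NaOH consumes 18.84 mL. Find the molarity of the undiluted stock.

0.783 M

n(NaOH) = 0.05325 x 0.01884 = 0.001003 mol.
n(H2SO4) in the aliquot = 0.001003 x 1/2 = 0.0005016 mol.
[diluted H2SO4] = 0.0005016 / 0.01149 = 0.04366 M.
Dilution factor = 250.0/13.94 = 17.93, so [stock] = 0.04366 x 17.93 = 0.783 M.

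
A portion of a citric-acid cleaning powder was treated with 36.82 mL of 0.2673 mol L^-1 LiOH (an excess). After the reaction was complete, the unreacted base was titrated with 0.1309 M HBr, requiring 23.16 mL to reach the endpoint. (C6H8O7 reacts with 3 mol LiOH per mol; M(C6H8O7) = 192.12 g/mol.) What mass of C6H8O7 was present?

0.436 g

Total n(LiOH) added = 0.2673 x 0.03682 = 0.009842 mol.
n(HBr) used = 0.1309 x 0.02316 = 0.003032 mol, which equals the excess n(LiOH).
So n(LiOH) consumed by the sample = 0.009842 - 0.003032 = 0.006810 mol.
n(C6H8O7) = 0.006810 / 3 = 0.002270 mol.
mass = 0.002270 mol x 192.12 g/mol = 0.436 g.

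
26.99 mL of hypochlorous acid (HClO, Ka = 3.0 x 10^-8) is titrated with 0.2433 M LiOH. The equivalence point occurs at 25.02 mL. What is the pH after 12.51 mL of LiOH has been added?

12.51 mL is exactly half the equivalence volume (25.02/2), i.e. the half-equivalence point.
There, n(HA) = n(A^-), so pH = pKa = -log(3.0 x 10^-8) = 7.52.

7.52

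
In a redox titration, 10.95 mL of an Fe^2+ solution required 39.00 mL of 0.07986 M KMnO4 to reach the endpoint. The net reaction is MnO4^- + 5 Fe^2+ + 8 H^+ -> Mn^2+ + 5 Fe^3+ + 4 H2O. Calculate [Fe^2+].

n(KMnO4) = 0.07986 x 0.03900 = 0.003115 mol.
From the balanced equation, 1 mol KMnO4 reacts with 5 mol Fe^2+, so n(Fe^2+) = 0.003115 x 5/1 = 0.01557 mol.
[Fe^2+] = 0.01557 / 0.01095 L = 1.42 M.

1.42 M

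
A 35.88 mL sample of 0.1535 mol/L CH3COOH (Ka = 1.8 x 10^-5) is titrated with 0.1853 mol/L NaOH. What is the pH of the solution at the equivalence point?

8.83

n(CH3COOH) = 0.1535 x 0.03588 = 0.005508 mol; V(NaOH) at equivalence = 0.005508/0.1853 = 0.02972 L.
At equivalence all the acid is converted to CH3COO-; total volume = 0.03588 + 0.02972 = 0.06560 L, so [CH3COO-] = 0.005508/0.06560 = 0.08395 M.
Kb = Kw/Ka = 1.0e-14 / 1.8 x 10^-5 = 5.56e-10.
[OH^-] = sqrt(Kb x [CH3COO-]) = sqrt(5.56e-10 x 0.08395) = 6.83e-6 M.
pOH = 5.17, so pH = 14.00 - 5.17 = 8.83.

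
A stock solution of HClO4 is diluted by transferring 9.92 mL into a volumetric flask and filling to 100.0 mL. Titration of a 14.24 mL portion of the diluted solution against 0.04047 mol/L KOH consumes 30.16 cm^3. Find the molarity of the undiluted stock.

n(KOH) = 0.04047 x 0.03016 = 0.001221 mol.
n(HClO4) in the aliquot = 0.001221 mol.
[diluted HClO4] = 0.001221 / 0.01424 = 0.08571 M.
Dilution factor = 100.0/9.920 = 10.08, so [stock] = 0.08571 x 10.08 = 0.864 M.

0.864 M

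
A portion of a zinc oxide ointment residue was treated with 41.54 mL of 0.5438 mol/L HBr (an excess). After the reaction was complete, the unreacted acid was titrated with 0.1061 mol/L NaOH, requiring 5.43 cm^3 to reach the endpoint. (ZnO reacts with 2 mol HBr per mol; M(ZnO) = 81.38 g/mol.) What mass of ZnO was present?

Total n(HBr) added = 0.5438 x 0.04154 = 0.02259 mol.
n(NaOH) used = 0.1061 x 0.005430 = 0.0005761 mol, which equals the excess n(HBr).
So n(HBr) consumed by the sample = 0.02259 - 0.0005761 = 0.02201 mol.
n(ZnO) = 0.02201 / 2 = 0.01101 mol.
mass = 0.01101 mol x 81.38 g/mol = 0.896 g.

0.896 g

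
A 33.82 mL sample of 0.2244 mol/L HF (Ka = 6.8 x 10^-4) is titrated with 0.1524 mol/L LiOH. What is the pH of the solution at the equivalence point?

n(HF) = 0.2244 x 0.03382 = 0.007589 mol; V(LiOH) at equivalence = 0.007589/0.1524 = 0.04980 L.
At equivalence all the acid is converted to F-; total volume = 0.03382 + 0.04980 = 0.08362 L, so [F-] = 0.007589/0.08362 = 0.09076 M.
Kb = Kw/Ka = 1.0e-14 / 6.8 x 10^-4 = 1.47e-11.
[OH^-] = sqrt(Kb x [F-]) = sqrt(1.47e-11 x 0.09076) = 1.16e-6 M.
pOH = 5.94, so pH = 14.00 - 5.94 = 8.06.

8.06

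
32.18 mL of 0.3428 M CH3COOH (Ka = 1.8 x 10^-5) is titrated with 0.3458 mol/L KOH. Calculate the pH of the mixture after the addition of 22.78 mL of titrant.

Initial n(CH3COOH) = 0.3428 x 0.03218 = 0.01103 mol.
n(KOH) added = 0.3458 x 0.02278 = 0.007877 mol, converting that many moles of CH3COOH to CH3COO-.
Remaining n(CH3COOH) = 0.003154 mol; n(CH3COO-) = 0.007877 mol.
By Henderson-Hasselbalch, pH = pKa + log([A^-]/[HA]) = 4.74 + log(0.007877/0.003154) = 4.74 + (+0.40) = 5.14.

5.14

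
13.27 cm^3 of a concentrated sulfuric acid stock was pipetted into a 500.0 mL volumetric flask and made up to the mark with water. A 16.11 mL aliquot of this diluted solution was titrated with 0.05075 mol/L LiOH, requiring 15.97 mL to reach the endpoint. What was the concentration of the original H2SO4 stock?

0.948 M

n(LiOH) = 0.05075 x 0.01597 = 0.0008105 mol.
n(H2SO4) in the aliquot = 0.0008105 x 1/2 = 0.0004052 mol.
[diluted H2SO4] = 0.0004052 / 0.01611 = 0.02515 M.
Dilution factor = 500.0/13.27 = 37.68, so [stock] = 0.02515 x 37.68 = 0.948 M.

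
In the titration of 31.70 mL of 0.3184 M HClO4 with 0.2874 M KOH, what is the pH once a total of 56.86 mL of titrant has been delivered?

12.85

n(acid) = 0.3184 x 0.03170 = 0.01009 mol; n(KOH) added = 0.2874 x 0.05686 = 0.01634 mol.
Base is in excess by 0.01634 - 0.01009 = 0.006248 mol in a total volume of 0.08856 L.
[OH^-] = 0.006248/0.08856 = 0.07055 M, so pOH = 1.15 and pH = 14.00 - 1.15 = 12.85.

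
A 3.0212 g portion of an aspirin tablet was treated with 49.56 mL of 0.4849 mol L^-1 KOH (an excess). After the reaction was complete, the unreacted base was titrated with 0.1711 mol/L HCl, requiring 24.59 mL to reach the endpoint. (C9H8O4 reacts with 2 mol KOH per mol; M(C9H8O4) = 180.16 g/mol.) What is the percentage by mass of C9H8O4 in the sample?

Total n(KOH) added = 0.4849 x 0.04956 = 0.02403 mol.
n(HCl) used = 0.1711 x 0.02459 = 0.004207 mol, which equals the excess n(KOH).
So n(KOH) consumed by the sample = 0.02403 - 0.004207 = 0.01982 mol.
n(C9H8O4) = 0.01982 / 2 = 0.009912 mol.
mass C9H8O4 = 0.009912 x 180.16 = 1.786 g, so %C9H8O4 = 1.786/3.0212 x 100 = 59.1%.

59.1%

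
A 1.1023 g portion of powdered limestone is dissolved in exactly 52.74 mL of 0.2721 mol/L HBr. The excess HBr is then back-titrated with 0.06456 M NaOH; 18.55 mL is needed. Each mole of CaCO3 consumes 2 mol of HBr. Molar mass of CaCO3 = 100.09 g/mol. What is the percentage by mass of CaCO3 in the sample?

Total n(HBr) added = 0.2721 x 0.05274 = 0.01435 mol.
n(NaOH) used = 0.06456 x 0.01855 = 0.001198 mol, which equals the excess n(HBr).
So n(HBr) consumed by the sample = 0.01435 - 0.001198 = 0.01315 mol.
n(CaCO3) = 0.01315 / 2 = 0.006576 mol.
mass CaCO3 = 0.006576 x 100.09 = 0.6582 g, so %CaCO3 = 0.6582/1.1023 x 100 = 59.7%.

59.7%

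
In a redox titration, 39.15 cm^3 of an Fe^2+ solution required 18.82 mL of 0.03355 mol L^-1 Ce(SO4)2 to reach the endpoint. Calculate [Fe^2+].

0.0161 M

n(Ce(SO4)2) = 0.03355 x 0.01882 = 0.0006314 mol.
From the balanced equation, 1 mol Ce(SO4)2 reacts with 1 mol Fe^2+, so n(Fe^2+) = 0.0006314 x 1/1 = 0.0006314 mol.
[Fe^2+] = 0.0006314 / 0.03915 L = 0.0161 M.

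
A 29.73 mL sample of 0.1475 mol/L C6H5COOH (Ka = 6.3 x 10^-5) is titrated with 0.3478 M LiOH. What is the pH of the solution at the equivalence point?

n(C6H5COOH) = 0.1475 x 0.02973 = 0.004385 mol; V(LiOH) at equivalence = 0.004385/0.3478 = 0.01261 L.
At equivalence all the acid is converted to C6H5COO-; total volume = 0.02973 + 0.01261 = 0.04234 L, so [C6H5COO-] = 0.004385/0.04234 = 0.1036 M.
Kb = Kw/Ka = 1.0e-14 / 6.3 x 10^-5 = 1.59e-10.
[OH^-] = sqrt(Kb x [C6H5COO-]) = sqrt(1.59e-10 x 0.1036) = 4.05e-6 M.
pOH = 5.39, so pH = 14.00 - 5.39 = 8.61.

8.61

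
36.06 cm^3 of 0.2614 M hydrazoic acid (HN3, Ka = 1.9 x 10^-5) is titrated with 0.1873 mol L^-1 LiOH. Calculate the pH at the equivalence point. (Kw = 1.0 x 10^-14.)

8.88

n(HN3) = 0.2614 x 0.03606 = 0.009426 mol; V(LiOH) at equivalence = 0.009426/0.1873 = 0.05033 L.
At equivalence all the acid is converted to N3-; total volume = 0.03606 + 0.05033 = 0.08639 L, so [N3-] = 0.009426/0.08639 = 0.1091 M.
Kb = Kw/Ka = 1.0e-14 / 1.9 x 10^-5 = 5.26e-10.
[OH^-] = sqrt(Kb x [N3-]) = sqrt(5.26e-10 x 0.1091) = 7.58e-6 M.
pOH = 5.12, so pH = 14.00 - 5.12 = 8.88.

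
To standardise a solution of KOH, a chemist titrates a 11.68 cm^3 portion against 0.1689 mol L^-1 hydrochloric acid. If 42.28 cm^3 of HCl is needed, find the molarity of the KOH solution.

n(HCl) delivered = 0.1689 x 0.04228 = 0.007141 mol.
For a 1:1 reaction, n(KOH) = 0.007141 mol.
[KOH] = 0.007141 mol / 0.01168 L = 0.611 M.

0.611 M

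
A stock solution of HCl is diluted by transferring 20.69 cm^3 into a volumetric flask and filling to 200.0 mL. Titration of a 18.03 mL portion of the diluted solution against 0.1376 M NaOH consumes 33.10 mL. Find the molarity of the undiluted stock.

n(NaOH) = 0.1376 x 0.03310 = 0.004555 mol.
n(HCl) in the aliquot = 0.004555 mol.
[diluted HCl] = 0.004555 / 0.01803 = 0.2526 M.
Dilution factor = 200.0/20.69 = 9.667, so [stock] = 0.2526 x 9.667 = 2.44 M.

2.44 M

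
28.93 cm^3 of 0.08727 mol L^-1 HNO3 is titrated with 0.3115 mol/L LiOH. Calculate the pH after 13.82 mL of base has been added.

12.62

n(acid) = 0.08727 x 0.02893 = 0.002525 mol; n(LiOH) added = 0.3115 x 0.01382 = 0.004305 mol.
Base is in excess by 0.004305 - 0.002525 = 0.001780 mol in a total volume of 0.04275 L.
[OH^-] = 0.001780/0.04275 = 0.04164 M, so pOH = 1.38 and pH = 14.00 - 1.38 = 12.62.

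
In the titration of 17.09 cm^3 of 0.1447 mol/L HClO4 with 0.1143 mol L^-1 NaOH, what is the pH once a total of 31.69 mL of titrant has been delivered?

n(acid) = 0.1447 x 0.01709 = 0.002473 mol; n(NaOH) added = 0.1143 x 0.03169 = 0.003622 mol.
Base is in excess by 0.003622 - 0.002473 = 0.001149 mol in a total volume of 0.04878 L.
[OH^-] = 0.001149/0.04878 = 0.02356 M, so pOH = 1.63 and pH = 14.00 - 1.63 = 12.37.

12.37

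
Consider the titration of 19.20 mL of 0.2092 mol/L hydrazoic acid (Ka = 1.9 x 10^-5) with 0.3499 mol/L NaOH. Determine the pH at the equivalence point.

8.92

n(HN3) = 0.2092 x 0.01920 = 0.004017 mol; V(NaOH) at equivalence = 0.004017/0.3499 = 0.01148 L.
At equivalence all the acid is converted to N3-; total volume = 0.01920 + 0.01148 = 0.03068 L, so [N3-] = 0.004017/0.03068 = 0.1309 M.
Kb = Kw/Ka = 1.0e-14 / 1.9 x 10^-5 = 5.26e-10.
[OH^-] = sqrt(Kb x [N3-]) = sqrt(5.26e-10 x 0.1309) = 8.30e-6 M.
pOH = 5.08, so pH = 14.00 - 5.08 = 8.92.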